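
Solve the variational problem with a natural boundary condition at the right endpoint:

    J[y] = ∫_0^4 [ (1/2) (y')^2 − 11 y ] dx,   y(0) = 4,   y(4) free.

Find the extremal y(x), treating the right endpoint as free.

The Lagrangian L = (1/2) (y')^2 − 11 y gives
    ∂L/∂y = −11,   ∂L/∂y' = y'.
Euler-Lagrange: d/dx(y') − (−11) = 0, i.e. y'' + 11 = 0, so
    y(x) = −(11/2) x^2 + C1 x + C2.
Fixed left endpoint y(0) = 4 ⇒ C2 = 4.
The right endpoint x = 4 is free, so the natural (transversality) condition is ∂L/∂y' |_{x=4} = 0, i.e. y'(4) = 0.
Compute y'(x) = −11 x + C1, so y'(4) = −44 + C1 = 0 ⇒ C1 = 44.
Therefore the extremal is
    y(x) = −(11/2) x^2 + 44 x + 4.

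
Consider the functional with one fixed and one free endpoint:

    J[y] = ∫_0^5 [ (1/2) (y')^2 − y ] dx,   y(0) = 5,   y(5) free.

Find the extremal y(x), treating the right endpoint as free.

The Lagrangian L = (1/2) (y')^2 − y gives
    ∂L/∂y = −1,   ∂L/∂y' = y'.
Euler-Lagrange: d/dx(y') − (−1) = 0, i.e. y'' + 1 = 0, so
    y(x) = −(1/2) x^2 + C1 x + C2.
Fixed left endpoint y(0) = 5 ⇒ C2 = 5.
The right endpoint x = 5 is free, so the natural (transversality) condition is ∂L/∂y' |_{x=5} = 0, i.e. y'(5) = 0.
Compute y'(x) = −1 x + C1, so y'(5) = −5 + C1 = 0 ⇒ C1 = 5.
Therefore the extremal is
    y(x) = −x^2/2 + 5 x + 5.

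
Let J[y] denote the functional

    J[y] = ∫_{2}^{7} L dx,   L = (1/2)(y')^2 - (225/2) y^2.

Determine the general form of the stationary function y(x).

The Lagrangian is L = (1/2)(y')^2 - (225/2) y^2.
∂L/∂y = -225y.
∂L/∂y' = y'.
The Euler-Lagrange equation d/dx(∂L/∂y') − ∂L/∂y = 0 becomes:
    y'' + 225 y = 0
General solution: y(x) = A sin(15x) + B cos(15x), where A and B are arbitrary constants fixed by the endpoint conditions.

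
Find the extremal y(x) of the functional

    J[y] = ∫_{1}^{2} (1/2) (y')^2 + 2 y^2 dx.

The Lagrangian is L = (1/2) (y')^2 + 2 y^2.
Compute ∂L/∂y = 4y, ∂L/∂y' = y'.
The Euler-Lagrange equation d/dx(∂L/∂y') − ∂L/∂y = 0 reduces to
    y'' − 4 y = 0.
Its general solution is
    y(x) = A e^(2x) + B e^(−2x),
with A, B fixed by the endpoint conditions.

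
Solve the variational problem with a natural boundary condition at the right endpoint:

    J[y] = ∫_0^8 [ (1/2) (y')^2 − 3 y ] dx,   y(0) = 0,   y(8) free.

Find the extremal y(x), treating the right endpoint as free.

The Lagrangian L = (1/2) (y')^2 − 3 y gives
    ∂L/∂y = −3,   ∂L/∂y' = y'.
Euler-Lagrange: d/dx(y') − (−3) = 0, i.e. y'' + 3 = 0, so
    y(x) = −(3/2) x^2 + C1 x + C2.
Fixed left endpoint y(0) = 0 ⇒ C2 = 0.
The right endpoint x = 8 is free, so the natural (transversality) condition is ∂L/∂y' |_{x=8} = 0, i.e. y'(8) = 0.
Compute y'(x) = −3 x + C1, so y'(8) = −24 + C1 = 0 ⇒ C1 = 24.
Therefore the extremal is
    y(x) = −(3/2) x^2 + 24 x.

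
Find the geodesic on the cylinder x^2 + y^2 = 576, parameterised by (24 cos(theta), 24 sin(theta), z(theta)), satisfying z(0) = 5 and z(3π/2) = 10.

Parameterise the cylinder of radius R = 24 as
    r(θ) = (24 cos θ, 24 sin θ, z(θ)).
The arc-length element is
    ds = sqrt(576 + (dz/dθ)^2) dθ,
so the Lagrangian is L = sqrt(576 + z'^2).
L depends on z' only, not on z or θ, so ∂L/∂z = 0 and
    ∂L/∂z' = z' / sqrt(576 + z'^2).
The Euler-Lagrange equation gives
    d/dθ( z' / sqrt(576 + z'^2) ) = 0,
so z' is constant. Integrating once:
    z(θ) = a θ + b,
a helix on the cylinder (a straight line when the cylinder is unrolled). The constants a, b are determined by the endpoint conditions.
With endpoint conditions z(0) = 5 and z(3π/2) = 10: from z(0) = b we get b = 5, and a·3π/2 + 5 = 10 gives a = 10/(3π), so
    z(θ) = (10/(3π)) θ + 5.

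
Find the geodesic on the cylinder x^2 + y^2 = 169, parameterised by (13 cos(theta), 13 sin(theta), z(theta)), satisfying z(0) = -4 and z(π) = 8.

Parameterise the cylinder of radius R = 13 as
    r(θ) = (13 cos θ, 13 sin θ, z(θ)).
The arc-length element is
    ds = sqrt(169 + (dz/dθ)^2) dθ,
so the Lagrangian is L = sqrt(169 + z'^2).
L depends on z' only, not on z or θ, so ∂L/∂z = 0 and
    ∂L/∂z' = z' / sqrt(169 + z'^2).
The Euler-Lagrange equation gives
    d/dθ( z' / sqrt(169 + z'^2) ) = 0,
so z' is constant. Integrating once:
    z(θ) = a θ + b,
a helix on the cylinder (a straight line when the cylinder is unrolled). The constants a, b are determined by the endpoint conditions.
With endpoint conditions z(0) = -4 and z(π) = 8: from z(0) = b we get b = -4, and a·π + -4 = 8 gives a = 12/π, so
    z(θ) = (12/π) θ − 4.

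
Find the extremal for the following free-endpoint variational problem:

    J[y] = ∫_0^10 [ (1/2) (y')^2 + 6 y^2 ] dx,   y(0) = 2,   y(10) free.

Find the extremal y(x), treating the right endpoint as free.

The Lagrangian L = (1/2) (y')^2 + 6 y^2 gives
    ∂L/∂y = 12 y,   ∂L/∂y' = y'.
Euler-Lagrange: y'' − 12 y = 0.
With k = sqrt(12), the general solution is
    y(x) = A cosh(sqrt(12) x) + B sinh(sqrt(12) x).
Fixed left endpoint y(0) = 2 ⇒ A = 2.
The right endpoint x = 10 is free, so the natural (transversality) condition is ∂L/∂y' |_{x=10} = 0, i.e. y'(10) = 0.
Compute y'(x) = A k sinh(k x) + B k cosh(k x), so
    y'(10) = A k sinh(k·10) + B k cosh(k·10) = 0
    ⇒ B = −A tanh(k·10) = − 2 tanh(sqrt(12)·10).
Therefore the extremal is
    y(x) = 2 cosh(sqrt(12) x) − 2 tanh(sqrt(12)·10) sinh(sqrt(12) x).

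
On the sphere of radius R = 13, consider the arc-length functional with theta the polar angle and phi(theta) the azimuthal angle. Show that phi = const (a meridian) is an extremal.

On the sphere of radius R = 13 with spherical coordinates (θ, φ), the induced metric is
    ds^2 = 169(dθ^2 + sin^2(θ) dφ^2).
Using θ as the parameter, the arc-length functional becomes
    J[φ] = ∫ 13 sqrt(1 + sin^2(θ) (dφ/dθ)^2) dθ.
So L = 13 sqrt(1 + sin^2(θ) φ'^2). Compute
    ∂L/∂φ = 0  (L has no explicit φ dependence),
    ∂L/∂φ' = 13 sin^2(θ) φ' / sqrt(1 + sin^2(θ) φ'^2).
For the candidate φ(θ) = c (constant), φ' = 0, so ∂L/∂φ' evaluated along the candidate vanishes, and ∂L/∂φ is identically zero. Hence
    d/dθ(∂L/∂φ') − ∂L/∂φ = 0
is satisfied. Therefore meridians φ = const are extremals of arc length — they are geodesics on the sphere.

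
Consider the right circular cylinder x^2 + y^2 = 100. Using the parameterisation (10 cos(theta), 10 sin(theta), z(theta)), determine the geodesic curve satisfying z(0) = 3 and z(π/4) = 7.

Parameterise the cylinder of radius R = 10 as
    r(θ) = (10 cos θ, 10 sin θ, z(θ)).
The arc-length element is
    ds = sqrt(100 + (dz/dθ)^2) dθ,
so the Lagrangian is L = sqrt(100 + z'^2).
L depends on z' only, not on z or θ, so ∂L/∂z = 0 and
    ∂L/∂z' = z' / sqrt(100 + z'^2).
The Euler-Lagrange equation gives
    d/dθ( z' / sqrt(100 + z'^2) ) = 0,
so z' is constant. Integrating once:
    z(θ) = a θ + b,
a helix on the cylinder (a straight line when the cylinder is unrolled). The constants a, b are determined by the endpoint conditions.
With endpoint conditions z(0) = 3 and z(π/4) = 7: from z(0) = b we get b = 3, and a·π/4 + 3 = 7 gives a = 16/π, so
    z(θ) = (16/π) θ + 3.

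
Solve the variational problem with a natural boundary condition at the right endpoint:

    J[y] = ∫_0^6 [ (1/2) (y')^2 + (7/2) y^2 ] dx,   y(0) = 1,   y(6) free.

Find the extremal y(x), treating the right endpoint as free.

The Lagrangian L = (1/2) (y')^2 + (7/2) y^2 gives
    ∂L/∂y = 7 y,   ∂L/∂y' = y'.
Euler-Lagrange: y'' − 7 y = 0.
With k = sqrt(7), the general solution is
    y(x) = A cosh(sqrt(7) x) + B sinh(sqrt(7) x).
Fixed left endpoint y(0) = 1 ⇒ A = 1.
The right endpoint x = 6 is free, so the natural (transversality) condition is ∂L/∂y' |_{x=6} = 0, i.e. y'(6) = 0.
Compute y'(x) = A k sinh(k x) + B k cosh(k x), so
    y'(6) = A k sinh(k·6) + B k cosh(k·6) = 0
    ⇒ B = −A tanh(k·6) = − tanh(sqrt(7)·6).
Therefore the extremal is
    y(x) = cosh(sqrt(7) x) − tanh(sqrt(7)·6) sinh(sqrt(7) x).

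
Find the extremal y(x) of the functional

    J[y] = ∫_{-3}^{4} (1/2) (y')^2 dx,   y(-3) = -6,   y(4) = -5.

The Lagrangian is L = (1/2) (y')^2.
Compute ∂L/∂y = 0, ∂L/∂y' = y'.
The Euler-Lagrange equation d/dx(∂L/∂y') − ∂L/∂y = 0 reduces to
    y'' = 0.
Its general solution is
    y(x) = A x + B,
with A, B fixed by the endpoint conditions.
Applying the endpoint conditions y(-3) = -6 and y(4) = -5: solve A·-3 + B = -6 and A·4 + B = -5. Subtracting gives A(4 − -3) = -5 − -6, so A = 1/7, and B = -6 − A·-3 = -39/7. Therefore
    y(x) = (1/7) x - 39/7.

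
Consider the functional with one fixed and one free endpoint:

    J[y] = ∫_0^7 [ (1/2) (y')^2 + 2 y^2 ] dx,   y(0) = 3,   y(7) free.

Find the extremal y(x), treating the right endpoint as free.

The Lagrangian L = (1/2) (y')^2 + 2 y^2 gives
    ∂L/∂y = 4 y,   ∂L/∂y' = y'.
Euler-Lagrange: y'' − 4 y = 0.
With k = 2, the general solution is
    y(x) = A cosh(2 x) + B sinh(2 x).
Fixed left endpoint y(0) = 3 ⇒ A = 3.
The right endpoint x = 7 is free, so the natural (transversality) condition is ∂L/∂y' |_{x=7} = 0, i.e. y'(7) = 0.
Compute y'(x) = A k sinh(k x) + B k cosh(k x), so
    y'(7) = A k sinh(k·7) + B k cosh(k·7) = 0
    ⇒ B = −A tanh(k·7) = − 3 tanh(2·7).
Therefore the extremal is
    y(x) = 3 cosh(2 x) − 3 tanh(2·7) sinh(2 x).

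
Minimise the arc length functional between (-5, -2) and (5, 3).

Arc-length functional: J[y] = ∫ sqrt(1 + (y')^2) dx.
Lagrangian L = sqrt(1 + (y')^2) has no explicit y dependence, so ∂L/∂y = 0 and the Euler-Lagrange equation gives
    d/dx( y' / sqrt(1 + (y')^2) ) = 0  ⇒  y' / sqrt(1 + (y')^2) = const.
Hence y' is constant, so y(x) is affine.
Fitting the endpoints (-5, -2) and (5, 3):
    slope m = (3 − (-2)) / (5 − (-5)) = 1/2,
    intercept c = (-2) − m·(-5) = 1/2.
Extremal: y(x) = (1/2) x + 1/2.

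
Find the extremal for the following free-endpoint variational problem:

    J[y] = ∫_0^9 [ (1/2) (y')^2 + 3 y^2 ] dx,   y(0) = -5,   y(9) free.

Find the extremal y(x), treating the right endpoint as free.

The Lagrangian L = (1/2) (y')^2 + 3 y^2 gives
    ∂L/∂y = 6 y,   ∂L/∂y' = y'.
Euler-Lagrange: y'' − 6 y = 0.
With k = sqrt(6), the general solution is
    y(x) = A cosh(sqrt(6) x) + B sinh(sqrt(6) x).
Fixed left endpoint y(0) = -5 ⇒ A = -5.
The right endpoint x = 9 is free, so the natural (transversality) condition is ∂L/∂y' |_{x=9} = 0, i.e. y'(9) = 0.
Compute y'(x) = A k sinh(k x) + B k cosh(k x), so
    y'(9) = A k sinh(k·9) + B k cosh(k·9) = 0
    ⇒ B = −A tanh(k·9) = 5 tanh(sqrt(6)·9).
Therefore the extremal is
    y(x) = −5 cosh(sqrt(6) x) + 5 tanh(sqrt(6)·9) sinh(sqrt(6) x).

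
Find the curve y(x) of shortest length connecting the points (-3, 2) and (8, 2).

Arc-length functional: J[y] = ∫ sqrt(1 + (y')^2) dx.
Lagrangian L = sqrt(1 + (y')^2) has no explicit y dependence, so ∂L/∂y = 0 and the Euler-Lagrange equation gives
    d/dx( y' / sqrt(1 + (y')^2) ) = 0  ⇒  y' / sqrt(1 + (y')^2) = const.
Hence y' is constant, so y(x) is affine.
Fitting the endpoints (-3, 2) and (8, 2):
    slope m = (2 − 2) / (8 − (-3)) = 0,
    intercept c = 2 − m·(-3) = 2.
Extremal: y(x) = 2.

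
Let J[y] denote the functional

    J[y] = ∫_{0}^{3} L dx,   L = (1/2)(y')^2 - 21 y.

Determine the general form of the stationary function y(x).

The Lagrangian is L = (1/2)(y')^2 - 21 y.
∂L/∂y = -21.
∂L/∂y' = y'.
The Euler-Lagrange equation d/dx(∂L/∂y') − ∂L/∂y = 0 becomes:
    y'' + 21 = 0
General solution: y(x) = -(21/2) x^2 + A x + B, where A and B are arbitrary constants fixed by the endpoint conditions.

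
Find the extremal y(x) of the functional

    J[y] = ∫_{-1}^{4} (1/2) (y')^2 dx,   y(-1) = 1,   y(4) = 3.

The Lagrangian is L = (1/2) (y')^2.
Compute ∂L/∂y = 0, ∂L/∂y' = y'.
The Euler-Lagrange equation d/dx(∂L/∂y') − ∂L/∂y = 0 reduces to
    y'' = 0.
Its general solution is
    y(x) = A x + B,
with A, B fixed by the endpoint conditions.
Applying the endpoint conditions y(-1) = 1 and y(4) = 3: solve A·-1 + B = 1 and A·4 + B = 3. Subtracting gives A(4 − -1) = 3 − 1, so A = 2/5, and B = 1 − A·-1 = 7/5. Therefore
    y(x) = (2/5) x + 7/5.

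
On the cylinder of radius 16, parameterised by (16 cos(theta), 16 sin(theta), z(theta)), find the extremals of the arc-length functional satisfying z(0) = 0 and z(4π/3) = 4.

Parameterise the cylinder of radius R = 16 as
    r(θ) = (16 cos θ, 16 sin θ, z(θ)).
The arc-length element is
    ds = sqrt(256 + (dz/dθ)^2) dθ,
so the Lagrangian is L = sqrt(256 + z'^2).
L depends on z' only, not on z or θ, so ∂L/∂z = 0 and
    ∂L/∂z' = z' / sqrt(256 + z'^2).
The Euler-Lagrange equation gives
    d/dθ( z' / sqrt(256 + z'^2) ) = 0,
so z' is constant. Integrating once:
    z(θ) = a θ + b,
a helix on the cylinder (a straight line when the cylinder is unrolled). The constants a, b are determined by the endpoint conditions.
With endpoint conditions z(0) = 0 and z(4π/3) = 4: from z(0) = b we get b = 0, and a·4π/3 + 0 = 4 gives a = 3/π, so
    z(θ) = (3/π) θ.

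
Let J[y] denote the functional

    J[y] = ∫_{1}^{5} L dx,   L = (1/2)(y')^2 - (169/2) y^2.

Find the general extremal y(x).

The Lagrangian is L = (1/2)(y')^2 - (169/2) y^2.
∂L/∂y = -169y.
∂L/∂y' = y'.
The Euler-Lagrange equation d/dx(∂L/∂y') − ∂L/∂y = 0 becomes:
    y'' + 169 y = 0
General solution: y(x) = A sin(13x) + B cos(13x), where A and B are arbitrary constants fixed by the endpoint conditions.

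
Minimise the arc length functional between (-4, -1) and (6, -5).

Arc-length functional: J[y] = ∫ sqrt(1 + (y')^2) dx.
Lagrangian L = sqrt(1 + (y')^2) has no explicit y dependence, so ∂L/∂y = 0 and the Euler-Lagrange equation gives
    d/dx( y' / sqrt(1 + (y')^2) ) = 0  ⇒  y' / sqrt(1 + (y')^2) = const.
Hence y' is constant, so y(x) is affine.
Fitting the endpoints (-4, -1) and (6, -5):
    slope m = ((-5) − (-1)) / (6 − (-4)) = -2/5,
    intercept c = (-1) − m·(-4) = -13/5.
Extremal: y(x) = (-2/5) x - 13/5.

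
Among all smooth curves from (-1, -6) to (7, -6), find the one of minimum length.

Arc-length functional: J[y] = ∫ sqrt(1 + (y')^2) dx.
Lagrangian L = sqrt(1 + (y')^2) has no explicit y dependence, so ∂L/∂y = 0 and the Euler-Lagrange equation gives
    d/dx( y' / sqrt(1 + (y')^2) ) = 0  ⇒  y' / sqrt(1 + (y')^2) = const.
Hence y' is constant, so y(x) is affine.
Fitting the endpoints (-1, -6) and (7, -6):
    slope m = ((-6) − (-6)) / (7 − (-1)) = 0,
    intercept c = (-6) − m·(-1) = -6.
Extremal: y(x) = -6.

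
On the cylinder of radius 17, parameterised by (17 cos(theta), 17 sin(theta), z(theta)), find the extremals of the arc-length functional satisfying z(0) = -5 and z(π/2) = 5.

Parameterise the cylinder of radius R = 17 as
    r(θ) = (17 cos θ, 17 sin θ, z(θ)).
The arc-length element is
    ds = sqrt(289 + (dz/dθ)^2) dθ,
so the Lagrangian is L = sqrt(289 + z'^2).
L depends on z' only, not on z or θ, so ∂L/∂z = 0 and
    ∂L/∂z' = z' / sqrt(289 + z'^2).
The Euler-Lagrange equation gives
    d/dθ( z' / sqrt(289 + z'^2) ) = 0,
so z' is constant. Integrating once:
    z(θ) = a θ + b,
a helix on the cylinder (a straight line when the cylinder is unrolled). The constants a, b are determined by the endpoint conditions.
With endpoint conditions z(0) = -5 and z(π/2) = 5: from z(0) = b we get b = -5, and a·π/2 + -5 = 5 gives a = 20/π, so
    z(θ) = (20/π) θ − 5.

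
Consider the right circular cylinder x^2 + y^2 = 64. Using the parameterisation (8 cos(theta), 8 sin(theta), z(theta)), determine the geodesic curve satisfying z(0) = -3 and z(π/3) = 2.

Parameterise the cylinder of radius R = 8 as
    r(θ) = (8 cos θ, 8 sin θ, z(θ)).
The arc-length element is
    ds = sqrt(64 + (dz/dθ)^2) dθ,
so the Lagrangian is L = sqrt(64 + z'^2).
L depends on z' only, not on z or θ, so ∂L/∂z = 0 and
    ∂L/∂z' = z' / sqrt(64 + z'^2).
The Euler-Lagrange equation gives
    d/dθ( z' / sqrt(64 + z'^2) ) = 0,
so z' is constant. Integrating once:
    z(θ) = a θ + b,
a helix on the cylinder (a straight line when the cylinder is unrolled). The constants a, b are determined by the endpoint conditions.
With endpoint conditions z(0) = -3 and z(π/3) = 2: from z(0) = b we get b = -3, and a·π/3 + -3 = 2 gives a = 15/π, so
    z(θ) = (15/π) θ − 3.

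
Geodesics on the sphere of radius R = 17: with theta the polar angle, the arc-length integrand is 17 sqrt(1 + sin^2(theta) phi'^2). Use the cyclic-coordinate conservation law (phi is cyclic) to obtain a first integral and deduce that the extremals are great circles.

On the sphere of radius R = 17 with spherical coordinates (θ, φ), the induced metric is
    ds^2 = 289(dθ^2 + sin^2(θ) dφ^2).
Parameterise by θ; the arc-length functional is
    J[φ] = ∫ 17 sqrt(1 + sin^2(θ) (dφ/dθ)^2) dθ,
so L = 17 sqrt(1 + sin^2(θ) φ'^2). Compute
    ∂L/∂φ = 0  (L has no explicit φ dependence),
    ∂L/∂φ' = 17 sin^2(θ) φ' / sqrt(1 + sin^2(θ) φ'^2).
Since ∂L/∂φ = 0, the Euler-Lagrange equation
    d/dθ(∂L/∂φ') − ∂L/∂φ = 0
reduces to d/dθ(∂L/∂φ') = 0, i.e. the momentum conjugate to φ is conserved:
    17 sin^2(θ) φ' / sqrt(1 + sin^2(θ) φ'^2) = C.
The overall factor of 17 is constant, so dividing through gives Clairaut's relation sin^2(θ) φ' / sqrt(1 + sin^2(θ) φ'^2) = C' (with C' = C/17). Solving for φ' and integrating gives the great-circle family
    cot(θ) = A cos(φ − φ_0),
i.e. the intersection of the sphere with a plane through the origin. The two constants A and φ_0 (equivalently C and one phase) are fixed by the two endpoint conditions.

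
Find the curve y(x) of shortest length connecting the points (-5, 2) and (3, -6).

Arc-length functional: J[y] = ∫ sqrt(1 + (y')^2) dx.
Lagrangian L = sqrt(1 + (y')^2) has no explicit y dependence, so ∂L/∂y = 0 and the Euler-Lagrange equation gives
    d/dx( y' / sqrt(1 + (y')^2) ) = 0  ⇒  y' / sqrt(1 + (y')^2) = const.
Hence y' is constant, so y(x) is affine.
Fitting the endpoints (-5, 2) and (3, -6):
    slope m = ((-6) − 2) / (3 − (-5)) = -1,
    intercept c = 2 − m·(-5) = -3.
Extremal: y(x) = -x - 3.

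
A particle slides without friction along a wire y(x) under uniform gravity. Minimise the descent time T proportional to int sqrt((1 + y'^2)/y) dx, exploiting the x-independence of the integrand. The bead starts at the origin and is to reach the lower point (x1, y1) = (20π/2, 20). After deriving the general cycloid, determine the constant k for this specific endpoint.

The Lagrangian L = sqrt((1 + y'^2) / y) has no explicit x dependence, so the Beltrami identity applies:
    L − y' ∂L/∂y' = C.
Compute ∂L/∂y' = y' / sqrt(y (1 + y'^2)).
Substitute:
    sqrt((1 + y'^2)/y) − y'·y' / sqrt(y (1 + y'^2))
    = (1 + y'^2) / sqrt(y (1 + y'^2)) − y'^2 / sqrt(y (1 + y'^2))
    = 1 / sqrt(y (1 + y'^2)) = C.
Squaring and rearranging gives the first integral
    y (1 + y'^2) = 1/C^2 =: k   (constant).
Solving this first-order ODE by the substitution
    y = (k/2)(1 − cos θ)
yields the cycloid parameterisation
    x(θ) = (k/2)(θ − sin θ),   y(θ) = (k/2)(1 − cos θ).
The constant k is fixed by the endpoint condition.
Now fit the given lower endpoint (x1, y1) = (20π/2, 20). At the bottom of the first arch (θ = π), the parametric equations give
    y(π) = (k/2)(1 − cos π) = k,
    x(π) = (k/2)(π − sin π) = kπ/2.
Matching y(π) = 20 gives k = 20, consistent with x(π) = 20π/2. Therefore the specific cycloid is
    x(θ) = (20/2)(θ − sin θ),   y(θ) = (20/2)(1 − cos θ).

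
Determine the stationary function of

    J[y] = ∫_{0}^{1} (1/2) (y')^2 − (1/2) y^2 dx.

The Lagrangian is L = (1/2) (y')^2 − (1/2) y^2.
Compute ∂L/∂y = -y, ∂L/∂y' = y'.
The Euler-Lagrange equation d/dx(∂L/∂y') − ∂L/∂y = 0 reduces to
    y'' + y = 0.
Its general solution is
    y(x) = A sin(x) + B cos(x),
with A, B fixed by the endpoint conditions.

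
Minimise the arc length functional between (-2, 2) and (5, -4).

Arc-length functional: J[y] = ∫ sqrt(1 + (y')^2) dx.
Lagrangian L = sqrt(1 + (y')^2) has no explicit y dependence, so ∂L/∂y = 0 and the Euler-Lagrange equation gives
    d/dx( y' / sqrt(1 + (y')^2) ) = 0  ⇒  y' / sqrt(1 + (y')^2) = const.
Hence y' is constant, so y(x) is affine.
Fitting the endpoints (-2, 2) and (5, -4):
    slope m = ((-4) − 2) / (5 − (-2)) = -6/7,
    intercept c = 2 − m·(-2) = 2/7.
Extremal: y(x) = (-6/7) x + 2/7.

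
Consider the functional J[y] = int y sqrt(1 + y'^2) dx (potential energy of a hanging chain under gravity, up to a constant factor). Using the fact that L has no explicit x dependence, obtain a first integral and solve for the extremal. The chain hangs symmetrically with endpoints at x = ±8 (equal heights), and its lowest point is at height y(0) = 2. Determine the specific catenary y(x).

The Lagrangian L(y, y') = y sqrt(1 + y'^2) has no explicit x dependence, so the Beltrami identity applies:
    L − y' ∂L/∂y' = C.
Compute ∂L/∂y' = y · y' / sqrt(1 + y'^2). Then
    L − y' ∂L/∂y'
    = y sqrt(1 + y'^2) − y · y'^2 / sqrt(1 + y'^2)
    = y (1 + y'^2 − y'^2) / sqrt(1 + y'^2)
    = y / sqrt(1 + y'^2) = C.
Squaring gives y^2 = C^2 (1 + y'^2), i.e.
    y'^2 = y^2 / C^2 − 1.
Separating variables,
    dy / sqrt(y^2 − C^2) = dx / C,
and integrating gives arccosh(y / C) = (x − a)/C, so
    y(x) = C cosh((x − a)/C),
the catenary. The constants C and a are fixed by the two endpoint conditions (and, for the hanging-chain problem, the length constraint selects C).
Now fit the given data. The endpoints x = ±8 are symmetric at equal height, so the catenary is even about its minimum: a = 0 and y(x) = C cosh(x/C). The lowest point is y(0) = C cosh(0) = C, and we are told y(0) = 2, so C = 2. Therefore
    y(x) = 2 cosh(x/2),
and at the endpoints
    y(±8) = 2 cosh(8/2).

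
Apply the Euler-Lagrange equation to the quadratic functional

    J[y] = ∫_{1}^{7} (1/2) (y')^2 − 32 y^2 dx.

The Lagrangian is L = (1/2) (y')^2 − 32 y^2.
Compute ∂L/∂y = -64y, ∂L/∂y' = y'.
The Euler-Lagrange equation d/dx(∂L/∂y') − ∂L/∂y = 0 reduces to
    y'' + 64 y = 0.
Its general solution is
    y(x) = A sin(8x) + B cos(8x),
with A, B fixed by the endpoint conditions.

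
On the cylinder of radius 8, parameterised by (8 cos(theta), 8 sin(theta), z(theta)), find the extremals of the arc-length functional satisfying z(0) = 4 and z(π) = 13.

Parameterise the cylinder of radius R = 8 as
    r(θ) = (8 cos θ, 8 sin θ, z(θ)).
The arc-length element is
    ds = sqrt(64 + (dz/dθ)^2) dθ,
so the Lagrangian is L = sqrt(64 + z'^2).
L depends on z' only, not on z or θ, so ∂L/∂z = 0 and
    ∂L/∂z' = z' / sqrt(64 + z'^2).
The Euler-Lagrange equation gives
    d/dθ( z' / sqrt(64 + z'^2) ) = 0,
so z' is constant. Integrating once:
    z(θ) = a θ + b,
a helix on the cylinder (a straight line when the cylinder is unrolled). The constants a, b are determined by the endpoint conditions.
With endpoint conditions z(0) = 4 and z(π) = 13: from z(0) = b we get b = 4, and a·π + 4 = 13 gives a = 9/π, so
    z(θ) = (9/π) θ + 4.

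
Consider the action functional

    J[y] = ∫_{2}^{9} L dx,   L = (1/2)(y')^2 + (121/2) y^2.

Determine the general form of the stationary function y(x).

The Lagrangian is L = (1/2)(y')^2 + (121/2) y^2.
∂L/∂y = 121y.
∂L/∂y' = y'.
The Euler-Lagrange equation d/dx(∂L/∂y') − ∂L/∂y = 0 becomes:
    y'' - 121 y = 0
General solution: y(x) = A e^(11x) + B e^(-11x), where A and B are arbitrary constants fixed by the endpoint conditions.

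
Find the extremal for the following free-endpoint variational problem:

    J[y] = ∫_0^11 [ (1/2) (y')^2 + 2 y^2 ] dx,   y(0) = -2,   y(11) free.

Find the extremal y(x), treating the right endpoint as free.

The Lagrangian L = (1/2) (y')^2 + 2 y^2 gives
    ∂L/∂y = 4 y,   ∂L/∂y' = y'.
Euler-Lagrange: y'' − 4 y = 0.
With k = 2, the general solution is
    y(x) = A cosh(2 x) + B sinh(2 x).
Fixed left endpoint y(0) = -2 ⇒ A = -2.
The right endpoint x = 11 is free, so the natural (transversality) condition is ∂L/∂y' |_{x=11} = 0, i.e. y'(11) = 0.
Compute y'(x) = A k sinh(k x) + B k cosh(k x), so
    y'(11) = A k sinh(k·11) + B k cosh(k·11) = 0
    ⇒ B = −A tanh(k·11) = 2 tanh(2·11).
Therefore the extremal is
    y(x) = −2 cosh(2 x) + 2 tanh(2·11) sinh(2 x).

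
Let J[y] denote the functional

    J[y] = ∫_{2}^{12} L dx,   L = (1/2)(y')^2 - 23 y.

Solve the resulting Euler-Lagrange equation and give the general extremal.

The Lagrangian is L = (1/2)(y')^2 - 23 y.
∂L/∂y = -23.
∂L/∂y' = y'.
The Euler-Lagrange equation d/dx(∂L/∂y') − ∂L/∂y = 0 becomes:
    y'' + 23 = 0
General solution: y(x) = -(23/2) x^2 + A x + B, where A and B are arbitrary constants fixed by the endpoint conditions.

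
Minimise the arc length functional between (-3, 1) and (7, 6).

Arc-length functional: J[y] = ∫ sqrt(1 + (y')^2) dx.
Lagrangian L = sqrt(1 + (y')^2) has no explicit y dependence, so ∂L/∂y = 0 and the Euler-Lagrange equation gives
    d/dx( y' / sqrt(1 + (y')^2) ) = 0  ⇒  y' / sqrt(1 + (y')^2) = const.
Hence y' is constant, so y(x) is affine.
Fitting the endpoints (-3, 1) and (7, 6):
    slope m = (6 − 1) / (7 − (-3)) = 1/2,
    intercept c = 1 − m·(-3) = 5/2.
Extremal: y(x) = (1/2) x + 5/2.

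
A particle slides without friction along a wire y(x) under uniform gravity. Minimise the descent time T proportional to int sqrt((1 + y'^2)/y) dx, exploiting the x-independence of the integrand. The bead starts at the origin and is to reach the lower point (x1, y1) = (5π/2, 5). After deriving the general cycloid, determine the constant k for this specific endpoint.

The Lagrangian L = sqrt((1 + y'^2) / y) has no explicit x dependence, so the Beltrami identity applies:
    L − y' ∂L/∂y' = C.
Compute ∂L/∂y' = y' / sqrt(y (1 + y'^2)).
Substitute:
    sqrt((1 + y'^2)/y) − y'·y' / sqrt(y (1 + y'^2))
    = (1 + y'^2) / sqrt(y (1 + y'^2)) − y'^2 / sqrt(y (1 + y'^2))
    = 1 / sqrt(y (1 + y'^2)) = C.
Squaring and rearranging gives the first integral
    y (1 + y'^2) = 1/C^2 =: k   (constant).
Solving this first-order ODE by the substitution
    y = (k/2)(1 − cos θ)
yields the cycloid parameterisation
    x(θ) = (k/2)(θ − sin θ),   y(θ) = (k/2)(1 − cos θ).
The constant k is fixed by the endpoint condition.
Now fit the given lower endpoint (x1, y1) = (5π/2, 5). At the bottom of the first arch (θ = π), the parametric equations give
    y(π) = (k/2)(1 − cos π) = k,
    x(π) = (k/2)(π − sin π) = kπ/2.
Matching y(π) = 5 gives k = 5, consistent with x(π) = 5π/2. Therefore the specific cycloid is
    x(θ) = (5/2)(θ − sin θ),   y(θ) = (5/2)(1 − cos θ).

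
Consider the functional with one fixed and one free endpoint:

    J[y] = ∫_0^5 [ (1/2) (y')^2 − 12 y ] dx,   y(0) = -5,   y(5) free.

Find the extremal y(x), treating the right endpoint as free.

The Lagrangian L = (1/2) (y')^2 − 12 y gives
    ∂L/∂y = −12,   ∂L/∂y' = y'.
Euler-Lagrange: d/dx(y') − (−12) = 0, i.e. y'' + 12 = 0, so
    y(x) = −(12/2) x^2 + C1 x + C2.
Fixed left endpoint y(0) = -5 ⇒ C2 = -5.
The right endpoint x = 5 is free, so the natural (transversality) condition is ∂L/∂y' |_{x=5} = 0, i.e. y'(5) = 0.
Compute y'(x) = −12 x + C1, so y'(5) = −60 + C1 = 0 ⇒ C1 = 60.
Therefore the extremal is
    y(x) = −6 x^2 + 60 x − 5.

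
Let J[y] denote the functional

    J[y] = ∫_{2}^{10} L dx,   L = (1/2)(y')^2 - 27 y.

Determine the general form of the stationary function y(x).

The Lagrangian is L = (1/2)(y')^2 - 27 y.
∂L/∂y = -27.
∂L/∂y' = y'.
The Euler-Lagrange equation d/dx(∂L/∂y') − ∂L/∂y = 0 becomes:
    y'' + 27 = 0
General solution: y(x) = -(27/2) x^2 + A x + B, where A and B are arbitrary constants fixed by the endpoint conditions.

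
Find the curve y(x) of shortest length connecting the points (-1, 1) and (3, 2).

Arc-length functional: J[y] = ∫ sqrt(1 + (y')^2) dx.
Lagrangian L = sqrt(1 + (y')^2) has no explicit y dependence, so ∂L/∂y = 0 and the Euler-Lagrange equation gives
    d/dx( y' / sqrt(1 + (y')^2) ) = 0  ⇒  y' / sqrt(1 + (y')^2) = const.
Hence y' is constant, so y(x) is affine.
Fitting the endpoints (-1, 1) and (3, 2):
    slope m = (2 − 1) / (3 − (-1)) = 1/4,
    intercept c = 1 − m·(-1) = 5/4.
Extremal: y(x) = (1/4) x + 5/4.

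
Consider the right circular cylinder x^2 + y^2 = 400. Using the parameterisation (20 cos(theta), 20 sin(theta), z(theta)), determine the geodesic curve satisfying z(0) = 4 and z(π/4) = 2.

Parameterise the cylinder of radius R = 20 as
    r(θ) = (20 cos θ, 20 sin θ, z(θ)).
The arc-length element is
    ds = sqrt(400 + (dz/dθ)^2) dθ,
so the Lagrangian is L = sqrt(400 + z'^2).
L depends on z' only, not on z or θ, so ∂L/∂z = 0 and
    ∂L/∂z' = z' / sqrt(400 + z'^2).
The Euler-Lagrange equation gives
    d/dθ( z' / sqrt(400 + z'^2) ) = 0,
so z' is constant. Integrating once:
    z(θ) = a θ + b,
a helix on the cylinder (a straight line when the cylinder is unrolled). The constants a, b are determined by the endpoint conditions.
With endpoint conditions z(0) = 4 and z(π/4) = 2: from z(0) = b we get b = 4, and a·π/4 + 4 = 2 gives a = -8/π, so
    z(θ) = (-8/π) θ + 4.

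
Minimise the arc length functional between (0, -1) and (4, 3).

Arc-length functional: J[y] = ∫ sqrt(1 + (y')^2) dx.
Lagrangian L = sqrt(1 + (y')^2) has no explicit y dependence, so ∂L/∂y = 0 and the Euler-Lagrange equation gives
    d/dx( y' / sqrt(1 + (y')^2) ) = 0  ⇒  y' / sqrt(1 + (y')^2) = const.
Hence y' is constant, so y(x) is affine.
Fitting the endpoints (0, -1) and (4, 3):
    slope m = (3 − (-1)) / (4 − 0) = 1,
    intercept c = (-1) − m·0 = -1.
Extremal: y(x) = x - 1.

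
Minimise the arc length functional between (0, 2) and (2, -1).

Arc-length functional: J[y] = ∫ sqrt(1 + (y')^2) dx.
Lagrangian L = sqrt(1 + (y')^2) has no explicit y dependence, so ∂L/∂y = 0 and the Euler-Lagrange equation gives
    d/dx( y' / sqrt(1 + (y')^2) ) = 0  ⇒  y' / sqrt(1 + (y')^2) = const.
Hence y' is constant, so y(x) is affine.
Fitting the endpoints (0, 2) and (2, -1):
    slope m = ((-1) − 2) / (2 − 0) = -3/2,
    intercept c = 2 − m·0 = 2.
Extremal: y(x) = (-3/2) x + 2.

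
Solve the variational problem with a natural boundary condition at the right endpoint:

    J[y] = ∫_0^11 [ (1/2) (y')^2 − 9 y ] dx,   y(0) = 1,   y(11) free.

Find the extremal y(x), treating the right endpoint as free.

The Lagrangian L = (1/2) (y')^2 − 9 y gives
    ∂L/∂y = −9,   ∂L/∂y' = y'.
Euler-Lagrange: d/dx(y') − (−9) = 0, i.e. y'' + 9 = 0, so
    y(x) = −(9/2) x^2 + C1 x + C2.
Fixed left endpoint y(0) = 1 ⇒ C2 = 1.
The right endpoint x = 11 is free, so the natural (transversality) condition is ∂L/∂y' |_{x=11} = 0, i.e. y'(11) = 0.
Compute y'(x) = −9 x + C1, so y'(11) = −99 + C1 = 0 ⇒ C1 = 99.
Therefore the extremal is
    y(x) = −(9/2) x^2 + 99 x + 1.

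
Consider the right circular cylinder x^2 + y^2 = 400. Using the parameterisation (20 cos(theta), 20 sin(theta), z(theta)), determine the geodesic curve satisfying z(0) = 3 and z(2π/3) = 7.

Parameterise the cylinder of radius R = 20 as
    r(θ) = (20 cos θ, 20 sin θ, z(θ)).
The arc-length element is
    ds = sqrt(400 + (dz/dθ)^2) dθ,
so the Lagrangian is L = sqrt(400 + z'^2).
L depends on z' only, not on z or θ, so ∂L/∂z = 0 and
    ∂L/∂z' = z' / sqrt(400 + z'^2).
The Euler-Lagrange equation gives
    d/dθ( z' / sqrt(400 + z'^2) ) = 0,
so z' is constant. Integrating once:
    z(θ) = a θ + b,
a helix on the cylinder (a straight line when the cylinder is unrolled). The constants a, b are determined by the endpoint conditions.
With endpoint conditions z(0) = 3 and z(2π/3) = 7: from z(0) = b we get b = 3, and a·2π/3 + 3 = 7 gives a = 6/π, so
    z(θ) = (6/π) θ + 3.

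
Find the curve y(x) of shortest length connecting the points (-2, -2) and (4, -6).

Arc-length functional: J[y] = ∫ sqrt(1 + (y')^2) dx.
Lagrangian L = sqrt(1 + (y')^2) has no explicit y dependence, so ∂L/∂y = 0 and the Euler-Lagrange equation gives
    d/dx( y' / sqrt(1 + (y')^2) ) = 0  ⇒  y' / sqrt(1 + (y')^2) = const.
Hence y' is constant, so y(x) is affine.
Fitting the endpoints (-2, -2) and (4, -6):
    slope m = ((-6) − (-2)) / (4 − (-2)) = -2/3,
    intercept c = (-2) − m·(-2) = -10/3.
Extremal: y(x) = (-2/3) x - 10/3.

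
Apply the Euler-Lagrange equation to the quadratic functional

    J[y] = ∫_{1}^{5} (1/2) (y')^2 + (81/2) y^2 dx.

The Lagrangian is L = (1/2) (y')^2 + (81/2) y^2.
Compute ∂L/∂y = 81y, ∂L/∂y' = y'.
The Euler-Lagrange equation d/dx(∂L/∂y') − ∂L/∂y = 0 reduces to
    y'' − 81 y = 0.
Its general solution is
    y(x) = A e^(9x) + B e^(−9x),
with A, B fixed by the endpoint conditions.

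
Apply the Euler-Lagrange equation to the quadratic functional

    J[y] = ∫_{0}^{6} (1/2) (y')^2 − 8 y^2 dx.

The Lagrangian is L = (1/2) (y')^2 − 8 y^2.
Compute ∂L/∂y = -16y, ∂L/∂y' = y'.
The Euler-Lagrange equation d/dx(∂L/∂y') − ∂L/∂y = 0 reduces to
    y'' + 16 y = 0.
Its general solution is
    y(x) = A sin(4x) + B cos(4x),
with A, B fixed by the endpoint conditions.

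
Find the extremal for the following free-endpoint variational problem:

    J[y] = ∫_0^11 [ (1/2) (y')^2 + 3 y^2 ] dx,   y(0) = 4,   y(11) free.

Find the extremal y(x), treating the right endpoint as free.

The Lagrangian L = (1/2) (y')^2 + 3 y^2 gives
    ∂L/∂y = 6 y,   ∂L/∂y' = y'.
Euler-Lagrange: y'' − 6 y = 0.
With k = sqrt(6), the general solution is
    y(x) = A cosh(sqrt(6) x) + B sinh(sqrt(6) x).
Fixed left endpoint y(0) = 4 ⇒ A = 4.
The right endpoint x = 11 is free, so the natural (transversality) condition is ∂L/∂y' |_{x=11} = 0, i.e. y'(11) = 0.
Compute y'(x) = A k sinh(k x) + B k cosh(k x), so
    y'(11) = A k sinh(k·11) + B k cosh(k·11) = 0
    ⇒ B = −A tanh(k·11) = − 4 tanh(sqrt(6)·11).
Therefore the extremal is
    y(x) = 4 cosh(sqrt(6) x) − 4 tanh(sqrt(6)·11) sinh(sqrt(6) x).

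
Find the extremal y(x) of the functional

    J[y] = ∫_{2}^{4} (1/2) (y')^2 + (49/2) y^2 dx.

The Lagrangian is L = (1/2) (y')^2 + (49/2) y^2.
Compute ∂L/∂y = 49y, ∂L/∂y' = y'.
The Euler-Lagrange equation d/dx(∂L/∂y') − ∂L/∂y = 0 reduces to
    y'' − 49 y = 0.
Its general solution is
    y(x) = A e^(7x) + B e^(−7x),
with A, B fixed by the endpoint conditions.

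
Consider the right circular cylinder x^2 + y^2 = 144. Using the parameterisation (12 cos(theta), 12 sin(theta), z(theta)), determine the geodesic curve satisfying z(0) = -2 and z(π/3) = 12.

Parameterise the cylinder of radius R = 12 as
    r(θ) = (12 cos θ, 12 sin θ, z(θ)).
The arc-length element is
    ds = sqrt(144 + (dz/dθ)^2) dθ,
so the Lagrangian is L = sqrt(144 + z'^2).
L depends on z' only, not on z or θ, so ∂L/∂z = 0 and
    ∂L/∂z' = z' / sqrt(144 + z'^2).
The Euler-Lagrange equation gives
    d/dθ( z' / sqrt(144 + z'^2) ) = 0,
so z' is constant. Integrating once:
    z(θ) = a θ + b,
a helix on the cylinder (a straight line when the cylinder is unrolled). The constants a, b are determined by the endpoint conditions.
With endpoint conditions z(0) = -2 and z(π/3) = 12: from z(0) = b we get b = -2, and a·π/3 + -2 = 12 gives a = 42/π, so
    z(θ) = (42/π) θ − 2.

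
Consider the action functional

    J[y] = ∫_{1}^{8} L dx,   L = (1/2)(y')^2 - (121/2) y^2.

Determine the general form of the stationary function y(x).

The Lagrangian is L = (1/2)(y')^2 - (121/2) y^2.
∂L/∂y = -121y.
∂L/∂y' = y'.
The Euler-Lagrange equation d/dx(∂L/∂y') − ∂L/∂y = 0 becomes:
    y'' + 121 y = 0
General solution: y(x) = A sin(11x) + B cos(11x), where A and B are arbitrary constants fixed by the endpoint conditions.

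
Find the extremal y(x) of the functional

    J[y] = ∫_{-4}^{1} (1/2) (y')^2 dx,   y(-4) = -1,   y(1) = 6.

The Lagrangian is L = (1/2) (y')^2.
Compute ∂L/∂y = 0, ∂L/∂y' = y'.
The Euler-Lagrange equation d/dx(∂L/∂y') − ∂L/∂y = 0 reduces to
    y'' = 0.
Its general solution is
    y(x) = A x + B,
with A, B fixed by the endpoint conditions.
Applying the endpoint conditions y(-4) = -1 and y(1) = 6: solve A·-4 + B = -1 and A·1 + B = 6. Subtracting gives A(1 − -4) = 6 − -1, so A = 7/5, and B = -1 − A·-4 = 23/5. Therefore
    y(x) = (7/5) x + 23/5.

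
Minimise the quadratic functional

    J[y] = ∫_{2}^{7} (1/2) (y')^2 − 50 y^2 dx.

The Lagrangian is L = (1/2) (y')^2 − 50 y^2.
Compute ∂L/∂y = -100y, ∂L/∂y' = y'.
The Euler-Lagrange equation d/dx(∂L/∂y') − ∂L/∂y = 0 reduces to
    y'' + 100 y = 0.
Its general solution is
    y(x) = A sin(10x) + B cos(10x),
with A, B fixed by the endpoint conditions.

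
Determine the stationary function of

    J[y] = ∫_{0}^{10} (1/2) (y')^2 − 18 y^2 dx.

The Lagrangian is L = (1/2) (y')^2 − 18 y^2.
Compute ∂L/∂y = -36y, ∂L/∂y' = y'.
The Euler-Lagrange equation d/dx(∂L/∂y') − ∂L/∂y = 0 reduces to
    y'' + 36 y = 0.
Its general solution is
    y(x) = A sin(6x) + B cos(6x),
with A, B fixed by the endpoint conditions.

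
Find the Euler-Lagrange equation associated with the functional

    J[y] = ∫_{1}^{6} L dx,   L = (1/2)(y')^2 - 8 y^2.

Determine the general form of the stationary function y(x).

The Lagrangian is L = (1/2)(y')^2 - 8 y^2.
∂L/∂y = -16y.
∂L/∂y' = y'.
The Euler-Lagrange equation d/dx(∂L/∂y') − ∂L/∂y = 0 becomes:
    y'' + 16 y = 0
General solution: y(x) = A sin(4x) + B cos(4x), where A and B are arbitrary constants fixed by the endpoint conditions.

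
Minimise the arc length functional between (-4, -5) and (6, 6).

Arc-length functional: J[y] = ∫ sqrt(1 + (y')^2) dx.
Lagrangian L = sqrt(1 + (y')^2) has no explicit y dependence, so ∂L/∂y = 0 and the Euler-Lagrange equation gives
    d/dx( y' / sqrt(1 + (y')^2) ) = 0  ⇒  y' / sqrt(1 + (y')^2) = const.
Hence y' is constant, so y(x) is affine.
Fitting the endpoints (-4, -5) and (6, 6):
    slope m = (6 − (-5)) / (6 − (-4)) = 11/10,
    intercept c = (-5) − m·(-4) = -3/5.
Extremal: y(x) = (11/10) x - 3/5.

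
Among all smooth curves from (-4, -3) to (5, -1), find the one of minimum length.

Arc-length functional: J[y] = ∫ sqrt(1 + (y')^2) dx.
Lagrangian L = sqrt(1 + (y')^2) has no explicit y dependence, so ∂L/∂y = 0 and the Euler-Lagrange equation gives
    d/dx( y' / sqrt(1 + (y')^2) ) = 0  ⇒  y' / sqrt(1 + (y')^2) = const.
Hence y' is constant, so y(x) is affine.
Fitting the endpoints (-4, -3) and (5, -1):
    slope m = ((-1) − (-3)) / (5 − (-4)) = 2/9,
    intercept c = (-3) − m·(-4) = -19/9.
Extremal: y(x) = (2/9) x - 19/9.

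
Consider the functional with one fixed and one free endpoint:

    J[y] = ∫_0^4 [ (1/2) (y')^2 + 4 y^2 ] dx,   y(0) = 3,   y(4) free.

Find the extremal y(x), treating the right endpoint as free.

The Lagrangian L = (1/2) (y')^2 + 4 y^2 gives
    ∂L/∂y = 8 y,   ∂L/∂y' = y'.
Euler-Lagrange: y'' − 8 y = 0.
With k = sqrt(8), the general solution is
    y(x) = A cosh(sqrt(8) x) + B sinh(sqrt(8) x).
Fixed left endpoint y(0) = 3 ⇒ A = 3.
The right endpoint x = 4 is free, so the natural (transversality) condition is ∂L/∂y' |_{x=4} = 0, i.e. y'(4) = 0.
Compute y'(x) = A k sinh(k x) + B k cosh(k x), so
    y'(4) = A k sinh(k·4) + B k cosh(k·4) = 0
    ⇒ B = −A tanh(k·4) = − 3 tanh(sqrt(8)·4).
Therefore the extremal is
    y(x) = 3 cosh(sqrt(8) x) − 3 tanh(sqrt(8)·4) sinh(sqrt(8) x).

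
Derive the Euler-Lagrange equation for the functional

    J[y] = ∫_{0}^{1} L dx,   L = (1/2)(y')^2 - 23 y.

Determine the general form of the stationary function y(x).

The Lagrangian is L = (1/2)(y')^2 - 23 y.
∂L/∂y = -23.
∂L/∂y' = y'.
The Euler-Lagrange equation d/dx(∂L/∂y') − ∂L/∂y = 0 becomes:
    y'' + 23 = 0
General solution: y(x) = -(23/2) x^2 + A x + B, where A and B are arbitrary constants fixed by the endpoint conditions.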